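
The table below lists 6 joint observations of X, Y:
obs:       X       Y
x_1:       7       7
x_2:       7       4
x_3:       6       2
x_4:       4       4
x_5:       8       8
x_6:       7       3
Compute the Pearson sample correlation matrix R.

Step 1 — column means:
  mean(X) = (7 + 7 + 6 + 4 + 8 + 7) / 6 = 39/6 = 6.5
  mean(Y) = (7 + 4 + 2 + 4 + 8 + 3) / 6 = 28/6 = 4.6667

Step 2 — sample variances and covariances s[i,j] = (1/(n-1)) · Σ_k (x_{k,i} - mean_i) · (x_{k,j} - mean_j), with n-1 = 5:
  s[X,X] = ((0.5)·(0.5) + (0.5)·(0.5) + (-0.5)·(-0.5) + (-2.5)·(-2.5) + (1.5)·(1.5) + (0.5)·(0.5)) / 5 = 9.5/5 = 1.9
  s[X,Y] = ((0.5)·(2.3333) + (0.5)·(-0.6667) + (-0.5)·(-2.6667) + (-2.5)·(-0.6667) + (1.5)·(3.3333) + (0.5)·(-1.6667)) / 5 = 8/5 = 1.6
  s[Y,Y] = ((2.3333)·(2.3333) + (-0.6667)·(-0.6667) + (-2.6667)·(-2.6667) + (-0.6667)·(-0.6667) + (3.3333)·(3.3333) + (-1.6667)·(-1.6667)) / 5 = 27.3333/5 = 5.4667
  Sample standard deviations s_i = √(s[i,i]):
  s(X) = √(1.9) = 1.3784
  s(Y) = √(5.4667) = 2.3381

Step 3 — r_{ij} = s_{ij} / (s_i · s_j):
  r[X,X] = 1 (diagonal).
  r[X,Y] = 1.6 / (1.3784 · 2.3381) = 1.6 / 3.2228 = 0.4965
  r[Y,Y] = 1 (diagonal).

R is symmetric with unit diagonal. Assembling:

R = [[1, 0.4965],
 [0.4965, 1]]


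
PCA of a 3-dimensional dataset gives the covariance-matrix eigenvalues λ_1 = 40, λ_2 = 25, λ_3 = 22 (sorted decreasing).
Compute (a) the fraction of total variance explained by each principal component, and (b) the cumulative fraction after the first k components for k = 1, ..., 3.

Step 1 — total variance = trace(Sigma) = Σ λ_i = 40 + 25 + 22 = 87.

Step 2 — fraction explained by component i = λ_i / Σ λ:
  PC1: 40/87 = 0.4598
  PC2: 25/87 = 0.2874
  PC3: 22/87 = 0.2529

Step 3 — cumulative fraction after k components = (λ_1 + ... + λ_k) / Σ λ:
  k = 1: 40/87 = 0.4598
  k = 2: (40 + 25)/87 = 65/87 = 0.7471
  k = 3: (40 + 25 + 22)/87 = 87/87 = 1

Summary (fraction, with percent):

explained: PC1 0.4598 (45.98%), PC2 0.2874 (28.74%), PC3 0.2529 (25.29%);  cumulative: 0.4598, 0.7471, 1


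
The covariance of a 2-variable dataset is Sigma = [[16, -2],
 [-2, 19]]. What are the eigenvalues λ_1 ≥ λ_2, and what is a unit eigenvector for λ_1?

Step 1 — characteristic polynomial of 2×2 Sigma:
  det(Sigma - λI) = λ² - trace · λ + det = 0.
  trace = 16 + 19 = 35, det = 16·19 - (-2)² = 300.
Step 2 — discriminant:
  Δ = trace² - 4·det = 1225 - 1200 = 25.
Step 3 — eigenvalues:
  λ = (trace ± √Δ)/2 = (35 ± 5)/2,
  λ_1 = 20,  λ_2 = 15.

Step 4 — unit eigenvector for λ_1: solve (Sigma - λ_1 I)v = 0. First row:
  (16 - 20)·v_x + (-2)·v_y = 0, i.e. (-4)·v_x + (-2)·v_y = 0,
  so v ∝ (b, λ_1 - a) = (-2, 4); multiply by -1 so the first entry is positive: u = (2, -4).
  ||u|| = √((2)² + (-4)²) = √(20) ≈ 4.4721,
  v_1 = u/||u|| ≈ (0.4472, -0.8944) (||v_1|| = 1).

λ_1 = 20,  λ_2 = 15;  v_1 ≈ (0.4472, -0.8944)


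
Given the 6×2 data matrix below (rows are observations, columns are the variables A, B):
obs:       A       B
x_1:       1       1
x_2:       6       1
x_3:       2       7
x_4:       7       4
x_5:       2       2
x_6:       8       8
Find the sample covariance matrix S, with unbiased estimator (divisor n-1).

Step 1 — column means:
  mean(A) = (1 + 6 + 2 + 7 + 2 + 8) / 6 = 26/6 = 4.3333
  mean(B) = (1 + 1 + 7 + 4 + 2 + 8) / 6 = 23/6 = 3.8333

Step 2 — sample covariance S[i,j] = (1/(n-1)) · Σ_k (x_{k,i} - mean_i) · (x_{k,j} - mean_j), with n-1 = 5.
  S[A,A] = ((-3.3333)·(-3.3333) + (1.6667)·(1.6667) + (-2.3333)·(-2.3333) + (2.6667)·(2.6667) + (-2.3333)·(-2.3333) + (3.6667)·(3.6667)) / 5 = 45.3333/5 = 9.0667
  S[A,B] = ((-3.3333)·(-2.8333) + (1.6667)·(-2.8333) + (-2.3333)·(3.1667) + (2.6667)·(0.1667) + (-2.3333)·(-1.8333) + (3.6667)·(4.1667)) / 5 = 17.3333/5 = 3.4667
  S[B,B] = ((-2.8333)·(-2.8333) + (-2.8333)·(-2.8333) + (3.1667)·(3.1667) + (0.1667)·(0.1667) + (-1.8333)·(-1.8333) + (4.1667)·(4.1667)) / 5 = 46.8333/5 = 9.3667

S is symmetric (S[j,i] = S[i,j]). Assembling:

S = [[9.0667, 3.4667],
 [3.4667, 9.3667]]


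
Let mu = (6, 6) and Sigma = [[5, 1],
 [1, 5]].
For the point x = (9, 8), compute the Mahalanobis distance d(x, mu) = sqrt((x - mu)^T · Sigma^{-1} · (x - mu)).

Step 1 — centre the observation: (x - mu) = (3, 2).

Step 2 — invert Sigma. det(Sigma) = 5·5 - (1)² = 24.
  Sigma^{-1} = (1/det) · [[d, -b], [-b, a]] = [[0.2083, -0.0417],
 [-0.0417, 0.2083]].

Step 3 — form the quadratic (x - mu)^T · Sigma^{-1} · (x - mu):
  Sigma^{-1} · (x - mu) = (0.5417, 0.2917).
  (x - mu)^T · [Sigma^{-1} · (x - mu)] = (3)·(0.5417) + (2)·(0.2917) = 2.2083.

Step 4 — take square root: d = √(2.2083) ≈ 1.486.

d(x, mu) = √(2.2083) ≈ 1.486


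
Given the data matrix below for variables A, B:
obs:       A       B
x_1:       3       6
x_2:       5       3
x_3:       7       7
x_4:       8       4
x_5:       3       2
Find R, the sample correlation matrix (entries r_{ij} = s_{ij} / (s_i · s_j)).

Step 1 — column means:
  mean(A) = (3 + 5 + 7 + 8 + 3) / 5 = 26/5 = 5.2
  mean(B) = (6 + 3 + 7 + 4 + 2) / 5 = 22/5 = 4.4

Step 2 — sample variances and covariances s[i,j] = (1/(n-1)) · Σ_k (x_{k,i} - mean_i) · (x_{k,j} - mean_j), with n-1 = 4:
  s[A,A] = ((-2.2)·(-2.2) + (-0.2)·(-0.2) + (1.8)·(1.8) + (2.8)·(2.8) + (-2.2)·(-2.2)) / 4 = 20.8/4 = 5.2
  s[A,B] = ((-2.2)·(1.6) + (-0.2)·(-1.4) + (1.8)·(2.6) + (2.8)·(-0.4) + (-2.2)·(-2.4)) / 4 = 5.6/4 = 1.4
  s[B,B] = ((1.6)·(1.6) + (-1.4)·(-1.4) + (2.6)·(2.6) + (-0.4)·(-0.4) + (-2.4)·(-2.4)) / 4 = 17.2/4 = 4.3
  Sample standard deviations s_i = √(s[i,i]):
  s(A) = √(5.2) = 2.2804
  s(B) = √(4.3) = 2.0736

Step 3 — r_{ij} = s_{ij} / (s_i · s_j):
  r[A,A] = 1 (diagonal).
  r[A,B] = 1.4 / (2.2804 · 2.0736) = 1.4 / 4.7286 = 0.2961
  r[B,B] = 1 (diagonal).

R is symmetric with unit diagonal. Assembling:

R = [[1, 0.2961],
 [0.2961, 1]]


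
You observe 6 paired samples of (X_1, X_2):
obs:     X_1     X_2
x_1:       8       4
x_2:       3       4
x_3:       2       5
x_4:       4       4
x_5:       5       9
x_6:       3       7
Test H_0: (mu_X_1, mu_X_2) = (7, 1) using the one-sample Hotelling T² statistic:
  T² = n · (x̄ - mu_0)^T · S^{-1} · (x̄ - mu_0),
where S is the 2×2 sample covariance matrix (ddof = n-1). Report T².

Step 1 — sample mean vector:
  mean(X_1) = (8 + 3 + 2 + 4 + 5 + 3) / 6 = 25/6 = 4.1667
  mean(X_2) = (4 + 4 + 5 + 4 + 9 + 7) / 6 = 33/6 = 5.5
  x̄ = (4.1667, 5.5),  deviation x̄ - mu_0 = (4.1667, 5.5) - (7, 1) = (-2.8333, 4.5).

Step 2 — sample covariance matrix, S[i,j] = (1/(n-1)) · Σ_k (x_{k,i} - mean_i) · (x_{k,j} - mean_j), divisor n-1 = 5:
  S[X_1,X_1] = ((3.8333)·(3.8333) + (-1.1667)·(-1.1667) + (-2.1667)·(-2.1667) + (-0.1667)·(-0.1667) + (0.8333)·(0.8333) + (-1.1667)·(-1.1667)) / 5 = 22.8333/5 = 4.5667
  S[X_1,X_2] = ((3.8333)·(-1.5) + (-1.1667)·(-1.5) + (-2.1667)·(-0.5) + (-0.1667)·(-1.5) + (0.8333)·(3.5) + (-1.1667)·(1.5)) / 5 = -1.5/5 = -0.3
  S[X_2,X_2] = ((-1.5)·(-1.5) + (-1.5)·(-1.5) + (-0.5)·(-0.5) + (-1.5)·(-1.5) + (3.5)·(3.5) + (1.5)·(1.5)) / 5 = 21.5/5 = 4.3
  S = [[4.5667, -0.3],
 [-0.3, 4.3]].

Step 3 — invert S. det(S) = 4.5667·4.3 - (-0.3)² = 19.5467.
  S^{-1} = (1/det) · [[d, -b], [-b, a]] = [[0.22, 0.0153],
 [0.0153, 0.2336]].

Step 4 — quadratic form (x̄ - mu_0)^T · S^{-1} · (x̄ - mu_0):
  S^{-1} · (x̄ - mu_0) = (-0.5542, 1.0078),
  (x̄ - mu_0)^T · [...] = (-2.8333)·(-0.5542) + (4.5)·(1.0078) = 6.1056.

Step 5 — scale by n: T² = 6 · 6.1056 = 36.6337.

T² ≈ 36.6337


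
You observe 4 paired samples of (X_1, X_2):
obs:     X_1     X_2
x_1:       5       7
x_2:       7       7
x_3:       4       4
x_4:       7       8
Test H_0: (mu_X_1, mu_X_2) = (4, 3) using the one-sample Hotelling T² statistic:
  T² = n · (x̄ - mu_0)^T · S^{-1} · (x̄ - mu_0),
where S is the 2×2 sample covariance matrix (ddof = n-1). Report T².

Step 1 — sample mean vector:
  mean(X_1) = (5 + 7 + 4 + 7) / 4 = 23/4 = 5.75
  mean(X_2) = (7 + 7 + 4 + 8) / 4 = 26/4 = 6.5
  x̄ = (5.75, 6.5),  deviation x̄ - mu_0 = (5.75, 6.5) - (4, 3) = (1.75, 3.5).

Step 2 — sample covariance matrix, S[i,j] = (1/(n-1)) · Σ_k (x_{k,i} - mean_i) · (x_{k,j} - mean_j), divisor n-1 = 3:
  S[X_1,X_1] = ((-0.75)·(-0.75) + (1.25)·(1.25) + (-1.75)·(-1.75) + (1.25)·(1.25)) / 3 = 6.75/3 = 2.25
  S[X_1,X_2] = ((-0.75)·(0.5) + (1.25)·(0.5) + (-1.75)·(-2.5) + (1.25)·(1.5)) / 3 = 6.5/3 = 2.1667
  S[X_2,X_2] = ((0.5)·(0.5) + (0.5)·(0.5) + (-2.5)·(-2.5) + (1.5)·(1.5)) / 3 = 9/3 = 3
  S = [[2.25, 2.1667],
 [2.1667, 3]].

Step 3 — invert S. det(S) = 2.25·3 - (2.1667)² = 2.0556.
  S^{-1} = (1/det) · [[d, -b], [-b, a]] = [[1.4595, -1.0541],
 [-1.0541, 1.0946]].

Step 4 — quadratic form (x̄ - mu_0)^T · S^{-1} · (x̄ - mu_0):
  S^{-1} · (x̄ - mu_0) = (-1.1351, 1.9865),
  (x̄ - mu_0)^T · [...] = (1.75)·(-1.1351) + (3.5)·(1.9865) = 4.9662.

Step 5 — scale by n: T² = 4 · 4.9662 = 19.8649.

T² ≈ 19.8649


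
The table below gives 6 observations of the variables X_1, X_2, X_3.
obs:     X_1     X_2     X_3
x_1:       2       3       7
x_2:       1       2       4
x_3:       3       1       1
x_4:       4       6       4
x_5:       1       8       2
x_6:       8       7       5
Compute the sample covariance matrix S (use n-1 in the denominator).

Step 1 — column means:
  mean(X_1) = (2 + 1 + 3 + 4 + 1 + 8) / 6 = 19/6 = 3.1667
  mean(X_2) = (3 + 2 + 1 + 6 + 8 + 7) / 6 = 27/6 = 4.5
  mean(X_3) = (7 + 4 + 1 + 4 + 2 + 5) / 6 = 23/6 = 3.8333

Step 2 — sample covariance S[i,j] = (1/(n-1)) · Σ_k (x_{k,i} - mean_i) · (x_{k,j} - mean_j), with n-1 = 5.
  S[X_1,X_1] = ((-1.1667)·(-1.1667) + (-2.1667)·(-2.1667) + (-0.1667)·(-0.1667) + (0.8333)·(0.8333) + (-2.1667)·(-2.1667) + (4.8333)·(4.8333)) / 5 = 34.8333/5 = 6.9667
  S[X_1,X_2] = ((-1.1667)·(-1.5) + (-2.1667)·(-2.5) + (-0.1667)·(-3.5) + (0.8333)·(1.5) + (-2.1667)·(3.5) + (4.8333)·(2.5)) / 5 = 13.5/5 = 2.7
  S[X_1,X_3] = ((-1.1667)·(3.1667) + (-2.1667)·(0.1667) + (-0.1667)·(-2.8333) + (0.8333)·(0.1667) + (-2.1667)·(-1.8333) + (4.8333)·(1.1667)) / 5 = 6.1667/5 = 1.2333
  S[X_2,X_2] = ((-1.5)·(-1.5) + (-2.5)·(-2.5) + (-3.5)·(-3.5) + (1.5)·(1.5) + (3.5)·(3.5) + (2.5)·(2.5)) / 5 = 41.5/5 = 8.3
  S[X_2,X_3] = ((-1.5)·(3.1667) + (-2.5)·(0.1667) + (-3.5)·(-2.8333) + (1.5)·(0.1667) + (3.5)·(-1.8333) + (2.5)·(1.1667)) / 5 = 1.5/5 = 0.3
  S[X_3,X_3] = ((3.1667)·(3.1667) + (0.1667)·(0.1667) + (-2.8333)·(-2.8333) + (0.1667)·(0.1667) + (-1.8333)·(-1.8333) + (1.1667)·(1.1667)) / 5 = 22.8333/5 = 4.5667

S is symmetric (S[j,i] = S[i,j]). Assembling:

S = [[6.9667, 2.7, 1.2333],
 [2.7, 8.3, 0.3],
 [1.2333, 0.3, 4.5667]]


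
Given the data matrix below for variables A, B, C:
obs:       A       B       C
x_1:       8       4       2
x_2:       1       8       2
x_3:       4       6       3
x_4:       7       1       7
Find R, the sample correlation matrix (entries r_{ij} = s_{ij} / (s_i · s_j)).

Step 1 — column means:
  mean(A) = (8 + 1 + 4 + 7) / 4 = 20/4 = 5
  mean(B) = (4 + 8 + 6 + 1) / 4 = 19/4 = 4.75
  mean(C) = (2 + 2 + 3 + 7) / 4 = 14/4 = 3.5

Step 2 — sample variances and covariances s[i,j] = (1/(n-1)) · Σ_k (x_{k,i} - mean_i) · (x_{k,j} - mean_j), with n-1 = 3:
  s[A,A] = ((3)·(3) + (-4)·(-4) + (-1)·(-1) + (2)·(2)) / 3 = 30/3 = 10
  s[A,B] = ((3)·(-0.75) + (-4)·(3.25) + (-1)·(1.25) + (2)·(-3.75)) / 3 = -24/3 = -8
  s[A,C] = ((3)·(-1.5) + (-4)·(-1.5) + (-1)·(-0.5) + (2)·(3.5)) / 3 = 9/3 = 3
  s[B,B] = ((-0.75)·(-0.75) + (3.25)·(3.25) + (1.25)·(1.25) + (-3.75)·(-3.75)) / 3 = 26.75/3 = 8.9167
  s[B,C] = ((-0.75)·(-1.5) + (3.25)·(-1.5) + (1.25)·(-0.5) + (-3.75)·(3.5)) / 3 = -17.5/3 = -5.8333
  s[C,C] = ((-1.5)·(-1.5) + (-1.5)·(-1.5) + (-0.5)·(-0.5) + (3.5)·(3.5)) / 3 = 17/3 = 5.6667
  Sample standard deviations s_i = √(s[i,i]):
  s(A) = √(10) = 3.1623
  s(B) = √(8.9167) = 2.9861
  s(C) = √(5.6667) = 2.3805

Step 3 — r_{ij} = s_{ij} / (s_i · s_j):
  r[A,A] = 1 (diagonal).
  r[A,B] = -8 / (3.1623 · 2.9861) = -8 / 9.4428 = -0.8472
  r[A,C] = 3 / (3.1623 · 2.3805) = 3 / 7.5277 = 0.3985
  r[B,B] = 1 (diagonal).
  r[B,C] = -5.8333 / (2.9861 · 2.3805) = -5.8333 / 7.1083 = -0.8206
  r[C,C] = 1 (diagonal).

R is symmetric with unit diagonal. Assembling:

R = [[1, -0.8472, 0.3985],
 [-0.8472, 1, -0.8206],
 [0.3985, -0.8206, 1]]


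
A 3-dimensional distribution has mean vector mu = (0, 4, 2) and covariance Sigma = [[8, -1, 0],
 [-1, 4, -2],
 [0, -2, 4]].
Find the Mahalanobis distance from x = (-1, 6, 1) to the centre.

Step 1 — centre the observation: (x - mu) = (-1, 2, -1).

Step 2 — invert Sigma (cofactor / det for 3×3, or solve directly):
  Sigma^{-1} = [[0.1304, 0.0435, 0.0217],
 [0.0435, 0.3478, 0.1739],
 [0.0217, 0.1739, 0.337]].

Step 3 — form the quadratic (x - mu)^T · Sigma^{-1} · (x - mu):
  Sigma^{-1} · (x - mu) = (-0.0652, 0.4783, -0.0109).
  (x - mu)^T · [Sigma^{-1} · (x - mu)] = (-1)·(-0.0652) + (2)·(0.4783) + (-1)·(-0.0109) = 1.0326.

Step 4 — take square root: d = √(1.0326) ≈ 1.0162.

d(x, mu) = √(1.0326) ≈ 1.0162


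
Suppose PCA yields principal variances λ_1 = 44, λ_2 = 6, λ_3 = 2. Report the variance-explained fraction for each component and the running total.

Step 1 — total variance = trace(Sigma) = Σ λ_i = 44 + 6 + 2 = 52.

Step 2 — fraction explained by component i = λ_i / Σ λ:
  PC1: 44/52 = 0.8462
  PC2: 6/52 = 0.1154
  PC3: 2/52 = 0.0385

Step 3 — cumulative fraction after k components = (λ_1 + ... + λ_k) / Σ λ:
  k = 1: 44/52 = 0.8462
  k = 2: (44 + 6)/52 = 50/52 = 0.9615
  k = 3: (44 + 6 + 2)/52 = 52/52 = 1

Summary (fraction, with percent):

explained: PC1 0.8462 (84.62%), PC2 0.1154 (11.54%), PC3 0.0385 (3.85%);  cumulative: 0.8462, 0.9615, 1


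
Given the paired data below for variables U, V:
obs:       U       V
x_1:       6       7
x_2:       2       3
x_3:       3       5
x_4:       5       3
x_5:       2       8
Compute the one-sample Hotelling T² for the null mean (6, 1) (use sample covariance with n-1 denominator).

Step 1 — sample mean vector:
  mean(U) = (6 + 2 + 3 + 5 + 2) / 5 = 18/5 = 3.6
  mean(V) = (7 + 3 + 5 + 3 + 8) / 5 = 26/5 = 5.2
  x̄ = (3.6, 5.2),  deviation x̄ - mu_0 = (3.6, 5.2) - (6, 1) = (-2.4, 4.2).

Step 2 — sample covariance matrix, S[i,j] = (1/(n-1)) · Σ_k (x_{k,i} - mean_i) · (x_{k,j} - mean_j), divisor n-1 = 4:
  S[U,U] = ((2.4)·(2.4) + (-1.6)·(-1.6) + (-0.6)·(-0.6) + (1.4)·(1.4) + (-1.6)·(-1.6)) / 4 = 13.2/4 = 3.3
  S[U,V] = ((2.4)·(1.8) + (-1.6)·(-2.2) + (-0.6)·(-0.2) + (1.4)·(-2.2) + (-1.6)·(2.8)) / 4 = 0.4/4 = 0.1
  S[V,V] = ((1.8)·(1.8) + (-2.2)·(-2.2) + (-0.2)·(-0.2) + (-2.2)·(-2.2) + (2.8)·(2.8)) / 4 = 20.8/4 = 5.2
  S = [[3.3, 0.1],
 [0.1, 5.2]].

Step 3 — invert S. det(S) = 3.3·5.2 - (0.1)² = 17.15.
  S^{-1} = (1/det) · [[d, -b], [-b, a]] = [[0.3032, -0.0058],
 [-0.0058, 0.1924]].

Step 4 — quadratic form (x̄ - mu_0)^T · S^{-1} · (x̄ - mu_0):
  S^{-1} · (x̄ - mu_0) = (-0.7522, 0.8222),
  (x̄ - mu_0)^T · [...] = (-2.4)·(-0.7522) + (4.2)·(0.8222) = 5.2583.

Step 5 — scale by n: T² = 5 · 5.2583 = 26.2915.

T² ≈ 26.2915


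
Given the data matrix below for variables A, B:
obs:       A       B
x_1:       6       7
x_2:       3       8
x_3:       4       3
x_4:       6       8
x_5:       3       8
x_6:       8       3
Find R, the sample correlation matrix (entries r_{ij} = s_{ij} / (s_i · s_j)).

Step 1 — column means:
  mean(A) = (6 + 3 + 4 + 6 + 3 + 8) / 6 = 30/6 = 5
  mean(B) = (7 + 8 + 3 + 8 + 8 + 3) / 6 = 37/6 = 6.1667

Step 2 — sample variances and covariances s[i,j] = (1/(n-1)) · Σ_k (x_{k,i} - mean_i) · (x_{k,j} - mean_j), with n-1 = 5:
  s[A,A] = ((1)·(1) + (-2)·(-2) + (-1)·(-1) + (1)·(1) + (-2)·(-2) + (3)·(3)) / 5 = 20/5 = 4
  s[A,B] = ((1)·(0.8333) + (-2)·(1.8333) + (-1)·(-3.1667) + (1)·(1.8333) + (-2)·(1.8333) + (3)·(-3.1667)) / 5 = -11/5 = -2.2
  s[B,B] = ((0.8333)·(0.8333) + (1.8333)·(1.8333) + (-3.1667)·(-3.1667) + (1.8333)·(1.8333) + (1.8333)·(1.8333) + (-3.1667)·(-3.1667)) / 5 = 30.8333/5 = 6.1667
  Sample standard deviations s_i = √(s[i,i]):
  s(A) = √(4) = 2
  s(B) = √(6.1667) = 2.4833

Step 3 — r_{ij} = s_{ij} / (s_i · s_j):
  r[A,A] = 1 (diagonal).
  r[A,B] = -2.2 / (2 · 2.4833) = -2.2 / 4.9666 = -0.443
  r[B,B] = 1 (diagonal).

R is symmetric with unit diagonal. Assembling:

R = [[1, -0.443],
 [-0.443, 1]]


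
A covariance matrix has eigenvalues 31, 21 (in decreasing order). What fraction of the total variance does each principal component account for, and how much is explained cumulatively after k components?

Step 1 — total variance = trace(Sigma) = Σ λ_i = 31 + 21 = 52.

Step 2 — fraction explained by component i = λ_i / Σ λ:
  PC1: 31/52 = 0.5962
  PC2: 21/52 = 0.4038

Step 3 — cumulative fraction after k components = (λ_1 + ... + λ_k) / Σ λ:
  k = 1: 31/52 = 0.5962
  k = 2: (31 + 21)/52 = 52/52 = 1

Summary (fraction, with percent):

explained: PC1 0.5962 (59.62%), PC2 0.4038 (40.38%);  cumulative: 0.5962, 1


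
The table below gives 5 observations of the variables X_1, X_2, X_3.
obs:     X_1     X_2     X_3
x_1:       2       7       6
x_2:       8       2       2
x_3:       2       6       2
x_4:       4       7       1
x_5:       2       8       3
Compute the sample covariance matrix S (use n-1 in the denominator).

Step 1 — column means:
  mean(X_1) = (2 + 8 + 2 + 4 + 2) / 5 = 18/5 = 3.6
  mean(X_2) = (7 + 2 + 6 + 7 + 8) / 5 = 30/5 = 6
  mean(X_3) = (6 + 2 + 2 + 1 + 3) / 5 = 14/5 = 2.8

Step 2 — sample covariance S[i,j] = (1/(n-1)) · Σ_k (x_{k,i} - mean_i) · (x_{k,j} - mean_j), with n-1 = 4.
  S[X_1,X_1] = ((-1.6)·(-1.6) + (4.4)·(4.4) + (-1.6)·(-1.6) + (0.4)·(0.4) + (-1.6)·(-1.6)) / 4 = 27.2/4 = 6.8
  S[X_1,X_2] = ((-1.6)·(1) + (4.4)·(-4) + (-1.6)·(0) + (0.4)·(1) + (-1.6)·(2)) / 4 = -22/4 = -5.5
  S[X_1,X_3] = ((-1.6)·(3.2) + (4.4)·(-0.8) + (-1.6)·(-0.8) + (0.4)·(-1.8) + (-1.6)·(0.2)) / 4 = -8.4/4 = -2.1
  S[X_2,X_2] = ((1)·(1) + (-4)·(-4) + (0)·(0) + (1)·(1) + (2)·(2)) / 4 = 22/4 = 5.5
  S[X_2,X_3] = ((1)·(3.2) + (-4)·(-0.8) + (0)·(-0.8) + (1)·(-1.8) + (2)·(0.2)) / 4 = 5/4 = 1.25
  S[X_3,X_3] = ((3.2)·(3.2) + (-0.8)·(-0.8) + (-0.8)·(-0.8) + (-1.8)·(-1.8) + (0.2)·(0.2)) / 4 = 14.8/4 = 3.7

S is symmetric (S[j,i] = S[i,j]). Assembling:

S = [[6.8, -5.5, -2.1],
 [-5.5, 5.5, 1.25],
 [-2.1, 1.25, 3.7]]


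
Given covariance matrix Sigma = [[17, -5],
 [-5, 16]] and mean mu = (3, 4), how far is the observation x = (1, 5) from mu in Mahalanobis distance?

Step 1 — centre the observation: (x - mu) = (-2, 1).

Step 2 — invert Sigma. det(Sigma) = 17·16 - (-5)² = 247.
  Sigma^{-1} = (1/det) · [[d, -b], [-b, a]] = [[0.0648, 0.0202],
 [0.0202, 0.0688]].

Step 3 — form the quadratic (x - mu)^T · Sigma^{-1} · (x - mu):
  Sigma^{-1} · (x - mu) = (-0.1093, 0.0283).
  (x - mu)^T · [Sigma^{-1} · (x - mu)] = (-2)·(-0.1093) + (1)·(0.0283) = 0.247.

Step 4 — take square root: d = √(0.247) ≈ 0.497.

d(x, mu) = √(0.247) ≈ 0.497


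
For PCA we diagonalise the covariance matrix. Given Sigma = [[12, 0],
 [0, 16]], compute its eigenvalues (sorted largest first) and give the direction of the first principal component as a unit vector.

Step 1 — characteristic polynomial of 2×2 Sigma:
  det(Sigma - λI) = λ² - trace · λ + det = 0.
  trace = 12 + 16 = 28, det = 12·16 - (0)² = 192.
Step 2 — discriminant:
  Δ = trace² - 4·det = 784 - 768 = 16.
Step 3 — eigenvalues:
  λ = (trace ± √Δ)/2 = (28 ± 4)/2,
  λ_1 = 16,  λ_2 = 12.

Step 4 — unit eigenvector for λ_1: Sigma is diagonal, so its eigenvectors are the coordinate axes. λ_1 = 16 is the diagonal entry on the second coordinate axis, hence
  v_1 = (0, 1) (||v_1|| = 1).

λ_1 = 16,  λ_2 = 12;  v_1 ≈ (0, 1)


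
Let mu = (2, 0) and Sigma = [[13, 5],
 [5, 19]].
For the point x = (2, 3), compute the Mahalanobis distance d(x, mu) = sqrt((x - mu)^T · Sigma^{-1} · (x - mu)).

Step 1 — centre the observation: (x - mu) = (0, 3).

Step 2 — invert Sigma. det(Sigma) = 13·19 - (5)² = 222.
  Sigma^{-1} = (1/det) · [[d, -b], [-b, a]] = [[0.0856, -0.0225],
 [-0.0225, 0.0586]].

Step 3 — form the quadratic (x - mu)^T · Sigma^{-1} · (x - mu):
  Sigma^{-1} · (x - mu) = (-0.0676, 0.1757).
  (x - mu)^T · [Sigma^{-1} · (x - mu)] = (0)·(-0.0676) + (3)·(0.1757) = 0.527.

Step 4 — take square root: d = √(0.527) ≈ 0.726.

d(x, mu) = √(0.527) ≈ 0.726


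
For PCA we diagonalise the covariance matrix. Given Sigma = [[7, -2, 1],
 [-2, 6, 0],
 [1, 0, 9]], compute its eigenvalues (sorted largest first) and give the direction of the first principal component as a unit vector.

Step 1 — characteristic polynomial p(λ) = det(λI - Sigma) = λ³ - tr·λ² + c_1·λ - det, where tr = trace, c_1 = sum of the principal 2×2 minors, det = det(Sigma):
  tr = 7 + 6 + 9 = 22,
  c_1 = (7·6 - (-2)²) + (7·9 - (1)²) + (6·9 - (0)²) = 38 + 62 + 54 = 154,
  det = 7·(6·9 - (0)²) - (-2)·((-2)·9 - (0)·(1)) + (1)·((-2)·(0) - 6·(1)) = 7·(54) - (-2)·(-18) + (1)·(-6) = 336.
  So p(λ) = λ³ - 22λ² + 154λ - 336.
Step 2 — look for an integer root (rational root theorem: any rational root is an integer divisor of 336). Testing λ = 8:
  p(8) = 512 - 1408 + 1232 - 336 = 0  ✓
  Dividing out (λ - 8): p(λ) = (λ - 8)(λ² - 14λ + 42).
Step 3 — remaining eigenvalues from the quadratic λ² - 14λ + 42 = 0:
  Δ = 14² - 4·42 = 196 - 168 = 28,  λ = (14 ± √28)/2 = (14 ± 5.2915)/2 ≈ 9.6458 or 4.3542.
  Sorted: λ_1 = 9.6458,  λ_2 = 8,  λ_3 = 4.3542  (check: sum = 22 = tr ✓).

Step 4 — unit eigenvector for λ_1 ≈ 9.6458: v spans the null space of (Sigma - λ_1 I), whose rows are
  r_1 = (-2.6458, -2, 1),  r_2 = (-2, -3.6458, 0),  r_3 = (1, 0, -0.6458).
  v is orthogonal to every row, so take v ∝ r_1 × r_2 = ((-2)·(0) - (1)·(-3.6458), (1)·(-2) - (-2.6458)·(0), (-2.6458)·(-3.6458) - (-2)·(-2)) ≈ (3.6458, -2, 5.6458).
  Let u = (3.6458, -2, 5.6458).
  ||u|| = √((3.6458)² + (-2)² + (5.6458)²) = √(49.166) ≈ 7.0118,  v_1 = u/||u|| ≈ (0.5199, -0.2852, 0.8052) (||v_1|| = 1).

λ_1 = 9.6458,  λ_2 = 8,  λ_3 = 4.3542;  v_1 ≈ (0.5199, -0.2852, 0.8052)


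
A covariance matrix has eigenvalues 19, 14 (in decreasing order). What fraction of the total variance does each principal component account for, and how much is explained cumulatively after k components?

Step 1 — total variance = trace(Sigma) = Σ λ_i = 19 + 14 = 33.

Step 2 — fraction explained by component i = λ_i / Σ λ:
  PC1: 19/33 = 0.5758
  PC2: 14/33 = 0.4242

Step 3 — cumulative fraction after k components = (λ_1 + ... + λ_k) / Σ λ:
  k = 1: 19/33 = 0.5758
  k = 2: (19 + 14)/33 = 33/33 = 1

Summary (fraction, with percent):

explained: PC1 0.5758 (57.58%), PC2 0.4242 (42.42%);  cumulative: 0.5758, 1


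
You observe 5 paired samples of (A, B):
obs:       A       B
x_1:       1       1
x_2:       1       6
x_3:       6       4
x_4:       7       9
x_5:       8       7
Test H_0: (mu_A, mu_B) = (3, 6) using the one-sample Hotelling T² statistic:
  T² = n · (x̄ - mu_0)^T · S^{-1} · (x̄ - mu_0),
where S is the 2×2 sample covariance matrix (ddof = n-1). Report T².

Step 1 — sample mean vector:
  mean(A) = (1 + 1 + 6 + 7 + 8) / 5 = 23/5 = 4.6
  mean(B) = (1 + 6 + 4 + 9 + 7) / 5 = 27/5 = 5.4
  x̄ = (4.6, 5.4),  deviation x̄ - mu_0 = (4.6, 5.4) - (3, 6) = (1.6, -0.6).

Step 2 — sample covariance matrix, S[i,j] = (1/(n-1)) · Σ_k (x_{k,i} - mean_i) · (x_{k,j} - mean_j), divisor n-1 = 4:
  S[A,A] = ((-3.6)·(-3.6) + (-3.6)·(-3.6) + (1.4)·(1.4) + (2.4)·(2.4) + (3.4)·(3.4)) / 4 = 45.2/4 = 11.3
  S[A,B] = ((-3.6)·(-4.4) + (-3.6)·(0.6) + (1.4)·(-1.4) + (2.4)·(3.6) + (3.4)·(1.6)) / 4 = 25.8/4 = 6.45
  S[B,B] = ((-4.4)·(-4.4) + (0.6)·(0.6) + (-1.4)·(-1.4) + (3.6)·(3.6) + (1.6)·(1.6)) / 4 = 37.2/4 = 9.3
  S = [[11.3, 6.45],
 [6.45, 9.3]].

Step 3 — invert S. det(S) = 11.3·9.3 - (6.45)² = 63.4875.
  S^{-1} = (1/det) · [[d, -b], [-b, a]] = [[0.1465, -0.1016],
 [-0.1016, 0.178]].

Step 4 — quadratic form (x̄ - mu_0)^T · S^{-1} · (x̄ - mu_0):
  S^{-1} · (x̄ - mu_0) = (0.2953, -0.2693),
  (x̄ - mu_0)^T · [...] = (1.6)·(0.2953) + (-0.6)·(-0.2693) = 0.6341.

Step 5 — scale by n: T² = 5 · 0.6341 = 3.1707.

T² ≈ 3.1707


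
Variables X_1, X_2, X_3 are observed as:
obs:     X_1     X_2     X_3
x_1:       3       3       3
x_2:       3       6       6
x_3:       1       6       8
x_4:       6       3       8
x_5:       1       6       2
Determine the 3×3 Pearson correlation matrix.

Step 1 — column means:
  mean(X_1) = (3 + 3 + 1 + 6 + 1) / 5 = 14/5 = 2.8
  mean(X_2) = (3 + 6 + 6 + 3 + 6) / 5 = 24/5 = 4.8
  mean(X_3) = (3 + 6 + 8 + 8 + 2) / 5 = 27/5 = 5.4

Step 2 — sample variances and covariances s[i,j] = (1/(n-1)) · Σ_k (x_{k,i} - mean_i) · (x_{k,j} - mean_j), with n-1 = 4:
  s[X_1,X_1] = ((0.2)·(0.2) + (0.2)·(0.2) + (-1.8)·(-1.8) + (3.2)·(3.2) + (-1.8)·(-1.8)) / 4 = 16.8/4 = 4.2
  s[X_1,X_2] = ((0.2)·(-1.8) + (0.2)·(1.2) + (-1.8)·(1.2) + (3.2)·(-1.8) + (-1.8)·(1.2)) / 4 = -10.2/4 = -2.55
  s[X_1,X_3] = ((0.2)·(-2.4) + (0.2)·(0.6) + (-1.8)·(2.6) + (3.2)·(2.6) + (-1.8)·(-3.4)) / 4 = 9.4/4 = 2.35
  s[X_2,X_2] = ((-1.8)·(-1.8) + (1.2)·(1.2) + (1.2)·(1.2) + (-1.8)·(-1.8) + (1.2)·(1.2)) / 4 = 10.8/4 = 2.7
  s[X_2,X_3] = ((-1.8)·(-2.4) + (1.2)·(0.6) + (1.2)·(2.6) + (-1.8)·(2.6) + (1.2)·(-3.4)) / 4 = -0.6/4 = -0.15
  s[X_3,X_3] = ((-2.4)·(-2.4) + (0.6)·(0.6) + (2.6)·(2.6) + (2.6)·(2.6) + (-3.4)·(-3.4)) / 4 = 31.2/4 = 7.8
  Sample standard deviations s_i = √(s[i,i]):
  s(X_1) = √(4.2) = 2.0494
  s(X_2) = √(2.7) = 1.6432
  s(X_3) = √(7.8) = 2.7928

Step 3 — r_{ij} = s_{ij} / (s_i · s_j):
  r[X_1,X_1] = 1 (diagonal).
  r[X_1,X_2] = -2.55 / (2.0494 · 1.6432) = -2.55 / 3.3675 = -0.7572
  r[X_1,X_3] = 2.35 / (2.0494 · 2.7928) = 2.35 / 5.7236 = 0.4106
  r[X_2,X_2] = 1 (diagonal).
  r[X_2,X_3] = -0.15 / (1.6432 · 2.7928) = -0.15 / 4.5891 = -0.0327
  r[X_3,X_3] = 1 (diagonal).

R is symmetric with unit diagonal. Assembling:

R = [[1, -0.7572, 0.4106],
 [-0.7572, 1, -0.0327],
 [0.4106, -0.0327, 1]]


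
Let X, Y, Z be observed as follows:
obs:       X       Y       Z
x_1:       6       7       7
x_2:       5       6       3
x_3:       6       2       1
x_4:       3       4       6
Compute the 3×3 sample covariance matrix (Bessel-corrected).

Step 1 — column means:
  mean(X) = (6 + 5 + 6 + 3) / 4 = 20/4 = 5
  mean(Y) = (7 + 6 + 2 + 4) / 4 = 19/4 = 4.75
  mean(Z) = (7 + 3 + 1 + 6) / 4 = 17/4 = 4.25

Step 2 — sample covariance S[i,j] = (1/(n-1)) · Σ_k (x_{k,i} - mean_i) · (x_{k,j} - mean_j), with n-1 = 3.
  S[X,X] = ((1)·(1) + (0)·(0) + (1)·(1) + (-2)·(-2)) / 3 = 6/3 = 2
  S[X,Y] = ((1)·(2.25) + (0)·(1.25) + (1)·(-2.75) + (-2)·(-0.75)) / 3 = 1/3 = 0.3333
  S[X,Z] = ((1)·(2.75) + (0)·(-1.25) + (1)·(-3.25) + (-2)·(1.75)) / 3 = -4/3 = -1.3333
  S[Y,Y] = ((2.25)·(2.25) + (1.25)·(1.25) + (-2.75)·(-2.75) + (-0.75)·(-0.75)) / 3 = 14.75/3 = 4.9167
  S[Y,Z] = ((2.25)·(2.75) + (1.25)·(-1.25) + (-2.75)·(-3.25) + (-0.75)·(1.75)) / 3 = 12.25/3 = 4.0833
  S[Z,Z] = ((2.75)·(2.75) + (-1.25)·(-1.25) + (-3.25)·(-3.25) + (1.75)·(1.75)) / 3 = 22.75/3 = 7.5833

S is symmetric (S[j,i] = S[i,j]). Assembling:

S = [[2, 0.3333, -1.3333],
 [0.3333, 4.9167, 4.0833],
 [-1.3333, 4.0833, 7.5833]]


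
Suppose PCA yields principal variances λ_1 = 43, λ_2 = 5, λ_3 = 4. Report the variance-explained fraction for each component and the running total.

Step 1 — total variance = trace(Sigma) = Σ λ_i = 43 + 5 + 4 = 52.

Step 2 — fraction explained by component i = λ_i / Σ λ:
  PC1: 43/52 = 0.8269
  PC2: 5/52 = 0.0962
  PC3: 4/52 = 0.0769

Step 3 — cumulative fraction after k components = (λ_1 + ... + λ_k) / Σ λ:
  k = 1: 43/52 = 0.8269
  k = 2: (43 + 5)/52 = 48/52 = 0.9231
  k = 3: (43 + 5 + 4)/52 = 52/52 = 1

Summary (fraction, with percent):

explained: PC1 0.8269 (82.69%), PC2 0.0962 (9.62%), PC3 0.0769 (7.69%);  cumulative: 0.8269, 0.9231, 1


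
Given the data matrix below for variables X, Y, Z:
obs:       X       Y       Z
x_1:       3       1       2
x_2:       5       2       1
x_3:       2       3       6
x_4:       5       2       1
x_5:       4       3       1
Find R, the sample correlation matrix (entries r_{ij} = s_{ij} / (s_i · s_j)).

Step 1 — column means:
  mean(X) = (3 + 5 + 2 + 5 + 4) / 5 = 19/5 = 3.8
  mean(Y) = (1 + 2 + 3 + 2 + 3) / 5 = 11/5 = 2.2
  mean(Z) = (2 + 1 + 6 + 1 + 1) / 5 = 11/5 = 2.2

Step 2 — sample variances and covariances s[i,j] = (1/(n-1)) · Σ_k (x_{k,i} - mean_i) · (x_{k,j} - mean_j), with n-1 = 4:
  s[X,X] = ((-0.8)·(-0.8) + (1.2)·(1.2) + (-1.8)·(-1.8) + (1.2)·(1.2) + (0.2)·(0.2)) / 4 = 6.8/4 = 1.7
  s[X,Y] = ((-0.8)·(-1.2) + (1.2)·(-0.2) + (-1.8)·(0.8) + (1.2)·(-0.2) + (0.2)·(0.8)) / 4 = -0.8/4 = -0.2
  s[X,Z] = ((-0.8)·(-0.2) + (1.2)·(-1.2) + (-1.8)·(3.8) + (1.2)·(-1.2) + (0.2)·(-1.2)) / 4 = -9.8/4 = -2.45
  s[Y,Y] = ((-1.2)·(-1.2) + (-0.2)·(-0.2) + (0.8)·(0.8) + (-0.2)·(-0.2) + (0.8)·(0.8)) / 4 = 2.8/4 = 0.7
  s[Y,Z] = ((-1.2)·(-0.2) + (-0.2)·(-1.2) + (0.8)·(3.8) + (-0.2)·(-1.2) + (0.8)·(-1.2)) / 4 = 2.8/4 = 0.7
  s[Z,Z] = ((-0.2)·(-0.2) + (-1.2)·(-1.2) + (3.8)·(3.8) + (-1.2)·(-1.2) + (-1.2)·(-1.2)) / 4 = 18.8/4 = 4.7
  Sample standard deviations s_i = √(s[i,i]):
  s(X) = √(1.7) = 1.3038
  s(Y) = √(0.7) = 0.8367
  s(Z) = √(4.7) = 2.1679

Step 3 — r_{ij} = s_{ij} / (s_i · s_j):
  r[X,X] = 1 (diagonal).
  r[X,Y] = -0.2 / (1.3038 · 0.8367) = -0.2 / 1.0909 = -0.1833
  r[X,Z] = -2.45 / (1.3038 · 2.1679) = -2.45 / 2.8267 = -0.8667
  r[Y,Y] = 1 (diagonal).
  r[Y,Z] = 0.7 / (0.8367 · 2.1679) = 0.7 / 1.8138 = 0.3859
  r[Z,Z] = 1 (diagonal).

R is symmetric with unit diagonal. Assembling:

R = [[1, -0.1833, -0.8667],
 [-0.1833, 1, 0.3859],
 [-0.8667, 0.3859, 1]]


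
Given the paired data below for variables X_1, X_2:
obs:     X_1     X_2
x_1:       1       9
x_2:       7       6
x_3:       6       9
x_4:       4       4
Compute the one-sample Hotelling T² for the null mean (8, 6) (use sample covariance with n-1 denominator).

Step 1 — sample mean vector:
  mean(X_1) = (1 + 7 + 6 + 4) / 4 = 18/4 = 4.5
  mean(X_2) = (9 + 6 + 9 + 4) / 4 = 28/4 = 7
  x̄ = (4.5, 7),  deviation x̄ - mu_0 = (4.5, 7) - (8, 6) = (-3.5, 1).

Step 2 — sample covariance matrix, S[i,j] = (1/(n-1)) · Σ_k (x_{k,i} - mean_i) · (x_{k,j} - mean_j), divisor n-1 = 3:
  S[X_1,X_1] = ((-3.5)·(-3.5) + (2.5)·(2.5) + (1.5)·(1.5) + (-0.5)·(-0.5)) / 3 = 21/3 = 7
  S[X_1,X_2] = ((-3.5)·(2) + (2.5)·(-1) + (1.5)·(2) + (-0.5)·(-3)) / 3 = -5/3 = -1.6667
  S[X_2,X_2] = ((2)·(2) + (-1)·(-1) + (2)·(2) + (-3)·(-3)) / 3 = 18/3 = 6
  S = [[7, -1.6667],
 [-1.6667, 6]].

Step 3 — invert S. det(S) = 7·6 - (-1.6667)² = 39.2222.
  S^{-1} = (1/det) · [[d, -b], [-b, a]] = [[0.153, 0.0425],
 [0.0425, 0.1785]].

Step 4 — quadratic form (x̄ - mu_0)^T · S^{-1} · (x̄ - mu_0):
  S^{-1} · (x̄ - mu_0) = (-0.4929, 0.0297),
  (x̄ - mu_0)^T · [...] = (-3.5)·(-0.4929) + (1)·(0.0297) = 1.755.

Step 5 — scale by n: T² = 4 · 1.755 = 7.0198.

T² ≈ 7.0198


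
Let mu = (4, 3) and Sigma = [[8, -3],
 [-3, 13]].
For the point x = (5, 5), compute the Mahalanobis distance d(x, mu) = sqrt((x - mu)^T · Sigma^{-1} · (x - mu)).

Step 1 — centre the observation: (x - mu) = (1, 2).

Step 2 — invert Sigma. det(Sigma) = 8·13 - (-3)² = 95.
  Sigma^{-1} = (1/det) · [[d, -b], [-b, a]] = [[0.1368, 0.0316],
 [0.0316, 0.0842]].

Step 3 — form the quadratic (x - mu)^T · Sigma^{-1} · (x - mu):
  Sigma^{-1} · (x - mu) = (0.2, 0.2).
  (x - mu)^T · [Sigma^{-1} · (x - mu)] = (1)·(0.2) + (2)·(0.2) = 0.6.

Step 4 — take square root: d = √(0.6) ≈ 0.7746.

d(x, mu) = √(0.6) ≈ 0.7746


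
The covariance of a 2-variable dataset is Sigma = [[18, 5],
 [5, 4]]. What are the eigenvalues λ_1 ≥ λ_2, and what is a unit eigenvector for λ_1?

Step 1 — characteristic polynomial of 2×2 Sigma:
  det(Sigma - λI) = λ² - trace · λ + det = 0.
  trace = 18 + 4 = 22, det = 18·4 - (5)² = 47.
Step 2 — discriminant:
  Δ = trace² - 4·det = 484 - 188 = 296.
Step 3 — eigenvalues:
  λ = (trace ± √Δ)/2 = (22 ± 17.2047)/2,
  λ_1 = 19.6023,  λ_2 = 2.3977.

Step 4 — unit eigenvector for λ_1: solve (Sigma - λ_1 I)v = 0. First row:
  (18 - 19.6023)·v_x + (5)·v_y = 0, i.e. (-1.6023)·v_x + (5)·v_y = 0,
  so v ∝ (b, λ_1 - a) = (5, 1.6023) = u.
  ||u|| = √((5)² + (1.6023)²) = √(27.5674) ≈ 5.2505,
  v_1 = u/||u|| ≈ (0.9523, 0.3052) (||v_1|| = 1).

λ_1 = 19.6023,  λ_2 = 2.3977;  v_1 ≈ (0.9523, 0.3052)


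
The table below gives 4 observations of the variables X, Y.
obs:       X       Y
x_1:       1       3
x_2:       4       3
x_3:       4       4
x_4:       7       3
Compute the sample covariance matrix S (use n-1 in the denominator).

Step 1 — column means:
  mean(X) = (1 + 4 + 4 + 7) / 4 = 16/4 = 4
  mean(Y) = (3 + 3 + 4 + 3) / 4 = 13/4 = 3.25

Step 2 — sample covariance S[i,j] = (1/(n-1)) · Σ_k (x_{k,i} - mean_i) · (x_{k,j} - mean_j), with n-1 = 3.
  S[X,X] = ((-3)·(-3) + (0)·(0) + (0)·(0) + (3)·(3)) / 3 = 18/3 = 6
  S[X,Y] = ((-3)·(-0.25) + (0)·(-0.25) + (0)·(0.75) + (3)·(-0.25)) / 3 = 0/3 = 0
  S[Y,Y] = ((-0.25)·(-0.25) + (-0.25)·(-0.25) + (0.75)·(0.75) + (-0.25)·(-0.25)) / 3 = 0.75/3 = 0.25

S is symmetric (S[j,i] = S[i,j]). Assembling:

S = [[6, 0],
 [0, 0.25]]


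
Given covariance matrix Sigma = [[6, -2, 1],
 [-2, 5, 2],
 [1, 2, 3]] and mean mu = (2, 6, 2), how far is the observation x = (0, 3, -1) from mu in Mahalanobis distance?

Step 1 — centre the observation: (x - mu) = (-2, -3, -3).

Step 2 — invert Sigma (cofactor / det for 3×3, or solve directly):
  Sigma^{-1} = [[0.2683, 0.1951, -0.2195],
 [0.1951, 0.4146, -0.3415],
 [-0.2195, -0.3415, 0.6341]].

Step 3 — form the quadratic (x - mu)^T · Sigma^{-1} · (x - mu):
  Sigma^{-1} · (x - mu) = (-0.4634, -0.6098, -0.439).
  (x - mu)^T · [Sigma^{-1} · (x - mu)] = (-2)·(-0.4634) + (-3)·(-0.6098) + (-3)·(-0.439) = 4.0732.

Step 4 — take square root: d = √(4.0732) ≈ 2.0182.

d(x, mu) = √(4.0732) ≈ 2.0182


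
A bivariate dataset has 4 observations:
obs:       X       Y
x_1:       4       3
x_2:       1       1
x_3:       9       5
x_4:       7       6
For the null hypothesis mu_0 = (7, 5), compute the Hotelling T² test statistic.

Step 1 — sample mean vector:
  mean(X) = (4 + 1 + 9 + 7) / 4 = 21/4 = 5.25
  mean(Y) = (3 + 1 + 5 + 6) / 4 = 15/4 = 3.75
  x̄ = (5.25, 3.75),  deviation x̄ - mu_0 = (5.25, 3.75) - (7, 5) = (-1.75, -1.25).

Step 2 — sample covariance matrix, S[i,j] = (1/(n-1)) · Σ_k (x_{k,i} - mean_i) · (x_{k,j} - mean_j), divisor n-1 = 3:
  S[X,X] = ((-1.25)·(-1.25) + (-4.25)·(-4.25) + (3.75)·(3.75) + (1.75)·(1.75)) / 3 = 36.75/3 = 12.25
  S[X,Y] = ((-1.25)·(-0.75) + (-4.25)·(-2.75) + (3.75)·(1.25) + (1.75)·(2.25)) / 3 = 21.25/3 = 7.0833
  S[Y,Y] = ((-0.75)·(-0.75) + (-2.75)·(-2.75) + (1.25)·(1.25) + (2.25)·(2.25)) / 3 = 14.75/3 = 4.9167
  S = [[12.25, 7.0833],
 [7.0833, 4.9167]].

Step 3 — invert S. det(S) = 12.25·4.9167 - (7.0833)² = 10.0556.
  S^{-1} = (1/det) · [[d, -b], [-b, a]] = [[0.489, -0.7044],
 [-0.7044, 1.2182]].

Step 4 — quadratic form (x̄ - mu_0)^T · S^{-1} · (x̄ - mu_0):
  S^{-1} · (x̄ - mu_0) = (0.0249, -0.2901),
  (x̄ - mu_0)^T · [...] = (-1.75)·(0.0249) + (-1.25)·(-0.2901) = 0.3191.

Step 5 — scale by n: T² = 4 · 0.3191 = 1.2762.

T² ≈ 1.2762


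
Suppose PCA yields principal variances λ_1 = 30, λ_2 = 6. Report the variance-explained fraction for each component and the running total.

Step 1 — total variance = trace(Sigma) = Σ λ_i = 30 + 6 = 36.

Step 2 — fraction explained by component i = λ_i / Σ λ:
  PC1: 30/36 = 0.8333
  PC2: 6/36 = 0.1667

Step 3 — cumulative fraction after k components = (λ_1 + ... + λ_k) / Σ λ:
  k = 1: 30/36 = 0.8333
  k = 2: (30 + 6)/36 = 36/36 = 1

Summary (fraction, with percent):

explained: PC1 0.8333 (83.33%), PC2 0.1667 (16.67%);  cumulative: 0.8333, 1


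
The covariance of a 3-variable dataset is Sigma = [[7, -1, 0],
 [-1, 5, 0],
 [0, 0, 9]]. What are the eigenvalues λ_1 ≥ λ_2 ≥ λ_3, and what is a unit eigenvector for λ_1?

Step 1 — characteristic polynomial p(λ) = det(λI - Sigma) = λ³ - tr·λ² + c_1·λ - det, where tr = trace, c_1 = sum of the principal 2×2 minors, det = det(Sigma):
  tr = 7 + 5 + 9 = 21,
  c_1 = (7·5 - (-1)²) + (7·9 - (0)²) + (5·9 - (0)²) = 34 + 63 + 45 = 142,
  det = 7·(5·9 - (0)²) - (-1)·((-1)·9 - (0)·(0)) + (0)·((-1)·(0) - 5·(0)) = 7·(45) - (-1)·(-9) + (0)·(0) = 306.
  So p(λ) = λ³ - 21λ² + 142λ - 306.
Step 2 — look for an integer root (rational root theorem: any rational root is an integer divisor of 306). Testing λ = 9:
  p(9) = 729 - 1701 + 1278 - 306 = 0  ✓
  Dividing out (λ - 9): p(λ) = (λ - 9)(λ² - 12λ + 34).
Step 3 — remaining eigenvalues from the quadratic λ² - 12λ + 34 = 0:
  Δ = 12² - 4·34 = 144 - 136 = 8,  λ = (12 ± √8)/2 = (12 ± 2.8284)/2 ≈ 7.4142 or 4.5858.
  Sorted: λ_1 = 9,  λ_2 = 7.4142,  λ_3 = 4.5858  (check: sum = 21 = tr ✓).

Step 4 — unit eigenvector for λ_1 = 9: v spans the null space of (Sigma - λ_1 I), whose rows are
  r_1 = (-2, -1, 0),  r_2 = (-1, -4, 0),  r_3 = (0, 0, 0).
  v is orthogonal to every row, so take v ∝ r_1 × r_2 = ((-1)·(0) - (0)·(-4), (0)·(-1) - (-2)·(0), (-2)·(-4) - (-1)·(-1)) = (0, 0, 7).
  Rescale (divide by 7): u = (0, 0, 1).
  ||u|| = √((0)² + (0)² + (1)²) = √(1) = 1,  v_1 = u/||u|| ≈ (0, 0, 1) (||v_1|| = 1).

λ_1 = 9,  λ_2 = 7.4142,  λ_3 = 4.5858;  v_1 ≈ (0, 0, 1)


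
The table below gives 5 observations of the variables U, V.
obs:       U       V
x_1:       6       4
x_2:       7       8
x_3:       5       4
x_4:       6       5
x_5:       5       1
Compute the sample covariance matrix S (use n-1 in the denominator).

Step 1 — column means:
  mean(U) = (6 + 7 + 5 + 6 + 5) / 5 = 29/5 = 5.8
  mean(V) = (4 + 8 + 4 + 5 + 1) / 5 = 22/5 = 4.4

Step 2 — sample covariance S[i,j] = (1/(n-1)) · Σ_k (x_{k,i} - mean_i) · (x_{k,j} - mean_j), with n-1 = 4.
  S[U,U] = ((0.2)·(0.2) + (1.2)·(1.2) + (-0.8)·(-0.8) + (0.2)·(0.2) + (-0.8)·(-0.8)) / 4 = 2.8/4 = 0.7
  S[U,V] = ((0.2)·(-0.4) + (1.2)·(3.6) + (-0.8)·(-0.4) + (0.2)·(0.6) + (-0.8)·(-3.4)) / 4 = 7.4/4 = 1.85
  S[V,V] = ((-0.4)·(-0.4) + (3.6)·(3.6) + (-0.4)·(-0.4) + (0.6)·(0.6) + (-3.4)·(-3.4)) / 4 = 25.2/4 = 6.3

S is symmetric (S[j,i] = S[i,j]). Assembling:

S = [[0.7, 1.85],
 [1.85, 6.3]]


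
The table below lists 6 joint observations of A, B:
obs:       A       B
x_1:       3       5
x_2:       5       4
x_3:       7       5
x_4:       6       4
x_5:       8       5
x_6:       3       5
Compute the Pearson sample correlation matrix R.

Step 1 — column means:
  mean(A) = (3 + 5 + 7 + 6 + 8 + 3) / 6 = 32/6 = 5.3333
  mean(B) = (5 + 4 + 5 + 4 + 5 + 5) / 6 = 28/6 = 4.6667

Step 2 — sample variances and covariances s[i,j] = (1/(n-1)) · Σ_k (x_{k,i} - mean_i) · (x_{k,j} - mean_j), with n-1 = 5:
  s[A,A] = ((-2.3333)·(-2.3333) + (-0.3333)·(-0.3333) + (1.6667)·(1.6667) + (0.6667)·(0.6667) + (2.6667)·(2.6667) + (-2.3333)·(-2.3333)) / 5 = 21.3333/5 = 4.2667
  s[A,B] = ((-2.3333)·(0.3333) + (-0.3333)·(-0.6667) + (1.6667)·(0.3333) + (0.6667)·(-0.6667) + (2.6667)·(0.3333) + (-2.3333)·(0.3333)) / 5 = -0.3333/5 = -0.0667
  s[B,B] = ((0.3333)·(0.3333) + (-0.6667)·(-0.6667) + (0.3333)·(0.3333) + (-0.6667)·(-0.6667) + (0.3333)·(0.3333) + (0.3333)·(0.3333)) / 5 = 1.3333/5 = 0.2667
  Sample standard deviations s_i = √(s[i,i]):
  s(A) = √(4.2667) = 2.0656
  s(B) = √(0.2667) = 0.5164

Step 3 — r_{ij} = s_{ij} / (s_i · s_j):
  r[A,A] = 1 (diagonal).
  r[A,B] = -0.0667 / (2.0656 · 0.5164) = -0.0667 / 1.0667 = -0.0625
  r[B,B] = 1 (diagonal).

R is symmetric with unit diagonal. Assembling:

R = [[1, -0.0625],
 [-0.0625, 1]]


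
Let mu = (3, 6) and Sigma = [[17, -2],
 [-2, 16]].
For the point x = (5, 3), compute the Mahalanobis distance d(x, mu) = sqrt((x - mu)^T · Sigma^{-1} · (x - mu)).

Step 1 — centre the observation: (x - mu) = (2, -3).

Step 2 — invert Sigma. det(Sigma) = 17·16 - (-2)² = 268.
  Sigma^{-1} = (1/det) · [[d, -b], [-b, a]] = [[0.0597, 0.0075],
 [0.0075, 0.0634]].

Step 3 — form the quadratic (x - mu)^T · Sigma^{-1} · (x - mu):
  Sigma^{-1} · (x - mu) = (0.097, -0.1754).
  (x - mu)^T · [Sigma^{-1} · (x - mu)] = (2)·(0.097) + (-3)·(-0.1754) = 0.7201.

Step 4 — take square root: d = √(0.7201) ≈ 0.8486.

d(x, mu) = √(0.7201) ≈ 0.8486
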